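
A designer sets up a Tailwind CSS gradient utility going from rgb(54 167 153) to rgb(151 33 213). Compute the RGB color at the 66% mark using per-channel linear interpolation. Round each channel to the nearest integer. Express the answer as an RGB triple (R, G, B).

(118, 79, 193)

66% corresponds to t = 0.66.
R = 54 + 0.66 × (151 − 54) = 54 + 0.66 × 97 = 118.02 → 118
G = 167 + 0.66 × (33 − 167) = 167 + 0.66 × -134 = 78.56 → 79
B = 153 + 0.66 × (213 − 153) = 153 + 0.66 × 60 = 192.6 → 193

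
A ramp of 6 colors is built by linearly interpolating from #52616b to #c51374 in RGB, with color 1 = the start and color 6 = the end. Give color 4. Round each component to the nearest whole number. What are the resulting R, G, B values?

(151, 50, 112)

With 6 swatches and endpoints inclusive, swatch 4 sits at t = (4 − 1)/(6 − 1) = 3/5 ≈ 0.6.
#52616b → (82, 97, 107); #c51374 → (197, 19, 116).
R = 82 + 0.6 × (197 − 82) = 151 → 151
G = 97 + 0.6 × (19 − 97) = 50.2 → 50
B = 107 + 0.6 × (116 − 107) = 112.4 → 112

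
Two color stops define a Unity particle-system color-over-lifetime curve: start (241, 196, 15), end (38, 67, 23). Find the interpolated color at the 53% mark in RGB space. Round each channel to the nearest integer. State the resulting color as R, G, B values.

53% corresponds to t = 0.53.
R = 241 + 0.53 × (38 − 241) = 241 + 0.53 × -203 = 133.41 → 133
G = 196 + 0.53 × (67 − 196) = 196 + 0.53 × -129 = 127.63 → 128
B = 15 + 0.53 × (23 − 15) = 15 + 0.53 × 8 = 19.24 → 19

(133, 128, 19)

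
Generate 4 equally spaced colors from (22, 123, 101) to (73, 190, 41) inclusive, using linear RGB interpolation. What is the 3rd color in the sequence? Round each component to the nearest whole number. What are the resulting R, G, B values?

(56, 168, 61)

With 4 swatches and endpoints inclusive, swatch 3 sits at t = (3 − 1)/(4 − 1) = 2/3 ≈ 0.6667.
R = 22 + 0.6667 × (73 − 22) = 56.002 → 56
G = 123 + 0.6667 × (190 − 123) = 167.669 → 168
B = 101 + 0.6667 × (41 − 101) = 60.998 → 61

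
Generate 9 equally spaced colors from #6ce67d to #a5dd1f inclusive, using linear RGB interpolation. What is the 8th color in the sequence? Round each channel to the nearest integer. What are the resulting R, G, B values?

With 9 swatches and endpoints inclusive, swatch 8 sits at t = (8 − 1)/(9 − 1) = 7/8 ≈ 0.875.
#6ce67d → (108, 230, 125); #a5dd1f → (165, 221, 31).
R = 108 + 0.875 × (165 − 108) = 157.875 → 158
G = 230 + 0.875 × (221 − 230) = 222.125 → 222
B = 125 + 0.875 × (31 − 125) = 42.75 → 43

(158, 222, 43)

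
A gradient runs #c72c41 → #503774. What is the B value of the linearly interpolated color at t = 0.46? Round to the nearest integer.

88

B₁ = 65 (from #c72c41), B₂ = 116 (from #503774).
B = 65 + 0.46 × (116 − 65) = 88.46 → 88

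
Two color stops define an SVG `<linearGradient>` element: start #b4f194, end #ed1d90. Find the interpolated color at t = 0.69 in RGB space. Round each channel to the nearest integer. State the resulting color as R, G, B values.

#b4f194 → (180, 241, 148); #ed1d90 → (237, 29, 144).
R = 180 + 0.69 × (237 − 180) = 180 + 0.69 × 57 = 219.33 → 219
G = 241 + 0.69 × (29 − 241) = 241 + 0.69 × -212 = 94.72 → 95
B = 148 + 0.69 × (144 − 148) = 148 + 0.69 × -4 = 145.24 → 145

(219, 95, 145)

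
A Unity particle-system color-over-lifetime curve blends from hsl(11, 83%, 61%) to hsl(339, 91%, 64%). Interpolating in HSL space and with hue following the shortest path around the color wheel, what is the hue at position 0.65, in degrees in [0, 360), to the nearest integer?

350

Hue: 339 − 11 = 328°, but |328| > 180 so the shorter arc goes the other way: Δh = 328 − 360 = -32°.
H = 11 + 0.65 × (-32) = -9.8 → -10 → -10 mod 360 = 350°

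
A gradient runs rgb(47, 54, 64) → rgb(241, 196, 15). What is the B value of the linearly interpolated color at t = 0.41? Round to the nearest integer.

44

B = 64 + 0.41 × (15 − 64) = 43.91 → 44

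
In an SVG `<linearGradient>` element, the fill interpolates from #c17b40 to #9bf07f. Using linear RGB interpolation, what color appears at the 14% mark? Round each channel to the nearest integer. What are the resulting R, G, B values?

(188, 139, 73)

#c17b40 → (193, 123, 64); #9bf07f → (155, 240, 127).
14% corresponds to t = 0.14.
R = 193 + 0.14 × (155 − 193) = 193 + 0.14 × -38 = 187.68 → 188
G = 123 + 0.14 × (240 − 123) = 123 + 0.14 × 117 = 139.38 → 139
B = 64 + 0.14 × (127 − 64) = 64 + 0.14 × 63 = 72.82 → 73
So the blended color is (188, 139, 73), about #bc8b49.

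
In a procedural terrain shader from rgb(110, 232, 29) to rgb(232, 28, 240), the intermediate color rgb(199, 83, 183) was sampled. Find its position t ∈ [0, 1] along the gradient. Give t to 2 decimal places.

0.73

Invert the lerp on the B channel (largest span, 211): t = (183 − 29) / (240 − 29) = 154/211 = 0.72986.
Check on R: (199 − 110)/(232 − 110) = 0.7295 ✓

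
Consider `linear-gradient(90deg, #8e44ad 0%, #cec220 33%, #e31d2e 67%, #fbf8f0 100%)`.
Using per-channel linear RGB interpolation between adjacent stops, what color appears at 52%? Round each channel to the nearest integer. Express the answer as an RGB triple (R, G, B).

(218, 102, 40)

52% lies between the 33% and 67% stops, so the local fraction is t = (52 − 33)/(67 − 33) = 19/34 ≈ 0.5588.
#cec220 → (206, 194, 32); #e31d2e → (227, 29, 46).
R = 206 + 0.5588 × (227 − 206) = 217.735 → 218
G = 194 + 0.5588 × (29 − 194) = 101.798 → 102
B = 32 + 0.5588 × (46 − 32) = 39.823 → 40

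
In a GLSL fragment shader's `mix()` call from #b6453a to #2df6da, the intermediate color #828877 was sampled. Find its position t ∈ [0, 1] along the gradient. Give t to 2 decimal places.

Invert the lerp on the G channel (largest span, 177): t = (136 − 69) / (246 − 69) = 67/177 = 0.37853.
Check on R: (130 − 182)/(45 − 182) = 0.3796 ✓

0.38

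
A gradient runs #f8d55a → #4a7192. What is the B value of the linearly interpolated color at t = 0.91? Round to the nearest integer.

141

B₁ = 90 (from #f8d55a), B₂ = 146 (from #4a7192).
B = 90 + 0.91 × (146 − 90) = 140.96 → 141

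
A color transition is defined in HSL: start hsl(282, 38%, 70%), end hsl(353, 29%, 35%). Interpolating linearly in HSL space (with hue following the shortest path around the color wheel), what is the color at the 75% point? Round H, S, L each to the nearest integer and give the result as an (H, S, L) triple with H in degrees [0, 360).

Hue arc: Δh = 353 − 282 = 71° (|Δh| ≤ 180, already the shorter path).
H = 282 + 0.75 × (71) = 335.25 → 335°
S = 38 + 0.75 × (29 − 38) = 31.25 → 31%
L = 70 + 0.75 × (35 − 70) = 43.75 → 44%

(335, 31, 44)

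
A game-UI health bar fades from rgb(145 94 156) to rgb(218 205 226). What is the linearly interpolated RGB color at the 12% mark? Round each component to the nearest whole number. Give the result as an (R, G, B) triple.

12% corresponds to t = 0.12.
R = 145 + 0.12 × (218 − 145) = 145 + 0.12 × 73 = 153.76 → 154
G = 94 + 0.12 × (205 − 94) = 94 + 0.12 × 111 = 107.32 → 107
B = 156 + 0.12 × (226 − 156) = 156 + 0.12 × 70 = 164.4 → 164

(154, 107, 164)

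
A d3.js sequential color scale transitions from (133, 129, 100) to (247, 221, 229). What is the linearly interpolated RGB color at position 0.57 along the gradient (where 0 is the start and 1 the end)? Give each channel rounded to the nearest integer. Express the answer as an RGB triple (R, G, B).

(198, 181, 174)

R = 133 + 0.57 × (247 − 133) = 133 + 0.57 × 114 = 197.98 → 198
G = 129 + 0.57 × (221 − 129) = 129 + 0.57 × 92 = 181.44 → 181
B = 100 + 0.57 × (229 − 100) = 100 + 0.57 × 129 = 173.53 → 174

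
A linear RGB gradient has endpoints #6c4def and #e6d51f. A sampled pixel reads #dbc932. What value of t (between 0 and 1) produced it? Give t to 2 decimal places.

0.91

Invert the lerp on the B channel (largest span, 208): t = (50 − 239) / (31 − 239) = -189/-208 = 0.90865.
Check on R: (219 − 108)/(230 − 108) = 0.9098 ✓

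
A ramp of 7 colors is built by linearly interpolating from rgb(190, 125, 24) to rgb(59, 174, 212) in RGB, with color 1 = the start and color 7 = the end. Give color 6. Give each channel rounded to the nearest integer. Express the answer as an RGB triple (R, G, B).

(81, 166, 181)

With 7 swatches and endpoints inclusive, swatch 6 sits at t = (6 − 1)/(7 − 1) = 5/6 ≈ 0.8333.
R = 190 + 0.8333 × (59 − 190) = 80.838 → 81
G = 125 + 0.8333 × (174 − 125) = 165.832 → 166
B = 24 + 0.8333 × (212 − 24) = 180.66 → 181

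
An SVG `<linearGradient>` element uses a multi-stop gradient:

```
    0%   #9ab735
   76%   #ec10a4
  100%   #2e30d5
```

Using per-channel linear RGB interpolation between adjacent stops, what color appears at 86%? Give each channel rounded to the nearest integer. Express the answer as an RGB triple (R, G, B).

(157, 29, 184)

86% lies between the 76% and 100% stops, so the local fraction is t = (86 − 76)/(100 − 76) = 10/24 ≈ 0.4167.
#ec10a4 → (236, 16, 164); #2e30d5 → (46, 48, 213).
R = 236 + 0.4167 × (46 − 236) = 156.827 → 157
G = 16 + 0.4167 × (48 − 16) = 29.334 → 29
B = 164 + 0.4167 × (213 − 164) = 184.418 → 184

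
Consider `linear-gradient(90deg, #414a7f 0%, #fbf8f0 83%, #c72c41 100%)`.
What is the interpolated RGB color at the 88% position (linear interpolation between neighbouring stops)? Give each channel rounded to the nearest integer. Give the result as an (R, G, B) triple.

(236, 188, 189)

88% lies between the 83% and 100% stops, so the local fraction is t = (88 − 83)/(100 − 83) = 5/17 ≈ 0.2941.
#fbf8f0 → (251, 248, 240); #c72c41 → (199, 44, 65).
R = 251 + 0.2941 × (199 − 251) = 235.707 → 236
G = 248 + 0.2941 × (44 − 248) = 188.004 → 188
B = 240 + 0.2941 × (65 − 240) = 188.532 → 189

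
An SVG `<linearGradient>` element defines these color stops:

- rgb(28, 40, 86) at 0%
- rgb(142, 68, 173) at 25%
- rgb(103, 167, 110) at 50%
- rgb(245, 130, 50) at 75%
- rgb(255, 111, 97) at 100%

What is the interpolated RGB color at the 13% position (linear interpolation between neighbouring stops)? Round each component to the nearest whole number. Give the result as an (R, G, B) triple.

13% lies between the 0% and 25% stops, so the local fraction is t = (13 − 0)/(25 − 0) = 13/25 ≈ 0.52.
R = 28 + 0.52 × (142 − 28) = 87.28 → 87
G = 40 + 0.52 × (68 − 40) = 54.56 → 55
B = 86 + 0.52 × (173 − 86) = 131.24 → 131

(87, 55, 131)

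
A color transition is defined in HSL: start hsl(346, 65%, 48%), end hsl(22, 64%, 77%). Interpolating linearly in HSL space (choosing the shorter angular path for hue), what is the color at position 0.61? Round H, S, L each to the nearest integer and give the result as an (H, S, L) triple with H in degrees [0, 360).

Hue: 22 − 346 = -324°, but |-324| > 180 so the shorter arc goes the other way: Δh = -324 + 360 = 36°.
H = 346 + 0.61 × (36) = 367.96 → 368 → 368 mod 360 = 8°
S = 65 + 0.61 × (64 − 65) = 64.39 → 64%
L = 48 + 0.61 × (77 − 48) = 65.69 → 66%

(8, 64, 66)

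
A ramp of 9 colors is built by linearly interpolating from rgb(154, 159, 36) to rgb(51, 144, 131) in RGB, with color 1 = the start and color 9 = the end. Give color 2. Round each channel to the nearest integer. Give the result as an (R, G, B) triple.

With 9 swatches and endpoints inclusive, swatch 2 sits at t = (2 − 1)/(9 − 1) = 1/8 ≈ 0.125.
R = 154 + 0.125 × (51 − 154) = 141.125 → 141
G = 159 + 0.125 × (144 − 159) = 157.125 → 157
B = 36 + 0.125 × (131 − 36) = 47.875 → 48

(141, 157, 48)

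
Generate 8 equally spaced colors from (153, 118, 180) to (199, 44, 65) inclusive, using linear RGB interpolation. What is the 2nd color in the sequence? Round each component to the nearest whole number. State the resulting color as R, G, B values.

With 8 swatches and endpoints inclusive, swatch 2 sits at t = (2 − 1)/(8 − 1) = 1/7 ≈ 0.1429.
R = 153 + 0.1429 × (199 − 153) = 159.573 → 160
G = 118 + 0.1429 × (44 − 118) = 107.425 → 107
B = 180 + 0.1429 × (65 − 180) = 163.566 → 164

(160, 107, 164)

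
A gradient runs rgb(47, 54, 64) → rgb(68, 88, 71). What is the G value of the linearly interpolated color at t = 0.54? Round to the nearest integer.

72

G = 54 + 0.54 × (88 − 54) = 72.36 → 72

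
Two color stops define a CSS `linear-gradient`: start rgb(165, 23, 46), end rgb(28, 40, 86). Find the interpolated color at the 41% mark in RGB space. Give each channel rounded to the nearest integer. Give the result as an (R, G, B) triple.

41% corresponds to t = 0.41.
R = 165 + 0.41 × (28 − 165) = 165 + 0.41 × -137 = 108.83 → 109
G = 23 + 0.41 × (40 − 23) = 23 + 0.41 × 17 = 29.97 → 30
B = 46 + 0.41 × (86 − 46) = 46 + 0.41 × 40 = 62.4 → 62
So the blended color is (109, 30, 62), about #6d1e3e.

(109, 30, 62)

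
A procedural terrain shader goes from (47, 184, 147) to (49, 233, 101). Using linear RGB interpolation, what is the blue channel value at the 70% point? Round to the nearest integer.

115

B = 147 + 0.7 × (101 − 147) = 114.8 → 115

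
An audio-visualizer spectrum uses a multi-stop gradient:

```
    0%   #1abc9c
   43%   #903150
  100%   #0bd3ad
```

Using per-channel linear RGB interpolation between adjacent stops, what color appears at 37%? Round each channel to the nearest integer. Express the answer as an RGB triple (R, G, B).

(128, 68, 91)

37% lies between the 0% and 43% stops, so the local fraction is t = (37 − 0)/(43 − 0) = 37/43 ≈ 0.8605.
#1abc9c → (26, 188, 156); #903150 → (144, 49, 80).
R = 26 + 0.8605 × (144 − 26) = 127.539 → 128
G = 188 + 0.8605 × (49 − 188) = 68.39 → 68
B = 156 + 0.8605 × (80 − 156) = 90.602 → 91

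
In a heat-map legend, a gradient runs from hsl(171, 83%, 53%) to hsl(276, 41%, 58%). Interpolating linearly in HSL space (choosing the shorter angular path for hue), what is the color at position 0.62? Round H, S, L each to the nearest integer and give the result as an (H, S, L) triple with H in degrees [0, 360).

(236, 57, 56)

Hue arc: Δh = 276 − 171 = 105° (|Δh| ≤ 180, already the shorter path).
H = 171 + 0.62 × (105) = 236.1 → 236°
S = 83 + 0.62 × (41 − 83) = 56.96 → 57%
L = 53 + 0.62 × (58 − 53) = 56.1 → 56%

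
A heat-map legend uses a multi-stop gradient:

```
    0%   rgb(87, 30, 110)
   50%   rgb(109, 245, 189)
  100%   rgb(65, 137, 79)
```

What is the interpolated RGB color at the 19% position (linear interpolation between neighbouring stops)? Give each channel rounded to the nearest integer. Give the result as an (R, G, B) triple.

19% lies between the 0% and 50% stops, so the local fraction is t = (19 − 0)/(50 − 0) = 19/50 ≈ 0.38.
R = 87 + 0.38 × (109 − 87) = 95.36 → 95
G = 30 + 0.38 × (245 − 30) = 111.7 → 112
B = 110 + 0.38 × (189 − 110) = 140.02 → 140

(95, 112, 140)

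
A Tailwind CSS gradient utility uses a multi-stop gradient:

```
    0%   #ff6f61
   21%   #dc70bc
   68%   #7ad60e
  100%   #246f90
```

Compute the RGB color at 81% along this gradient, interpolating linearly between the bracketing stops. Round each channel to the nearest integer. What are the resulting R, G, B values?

81% lies between the 68% and 100% stops, so the local fraction is t = (81 − 68)/(100 − 68) = 13/32 ≈ 0.4062.
#7ad60e → (122, 214, 14); #246f90 → (36, 111, 144).
R = 122 + 0.4062 × (36 − 122) = 87.067 → 87
G = 214 + 0.4062 × (111 − 214) = 172.161 → 172
B = 14 + 0.4062 × (144 − 14) = 66.806 → 67

(87, 172, 67)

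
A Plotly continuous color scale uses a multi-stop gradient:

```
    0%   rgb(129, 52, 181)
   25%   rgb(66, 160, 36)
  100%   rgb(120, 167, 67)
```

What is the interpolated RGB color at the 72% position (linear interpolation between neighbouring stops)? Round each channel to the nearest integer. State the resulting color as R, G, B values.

72% lies between the 25% and 100% stops, so the local fraction is t = (72 − 25)/(100 − 25) = 47/75 ≈ 0.6267.
R = 66 + 0.6267 × (120 − 66) = 99.842 → 100
G = 160 + 0.6267 × (167 − 160) = 164.387 → 164
B = 36 + 0.6267 × (67 − 36) = 55.428 → 55

(100, 164, 55)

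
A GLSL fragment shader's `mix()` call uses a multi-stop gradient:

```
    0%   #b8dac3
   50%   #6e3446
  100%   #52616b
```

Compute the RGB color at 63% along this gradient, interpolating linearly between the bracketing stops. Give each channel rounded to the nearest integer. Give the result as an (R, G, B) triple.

63% lies between the 50% and 100% stops, so the local fraction is t = (63 − 50)/(100 − 50) = 13/50 ≈ 0.26.
#6e3446 → (110, 52, 70); #52616b → (82, 97, 107).
R = 110 + 0.26 × (82 − 110) = 102.72 → 103
G = 52 + 0.26 × (97 − 52) = 63.7 → 64
B = 70 + 0.26 × (107 − 70) = 79.62 → 80

(103, 64, 80)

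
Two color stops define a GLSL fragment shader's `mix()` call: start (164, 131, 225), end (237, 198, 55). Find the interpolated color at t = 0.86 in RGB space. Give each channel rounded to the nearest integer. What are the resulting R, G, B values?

R = 164 + 0.86 × (237 − 164) = 164 + 0.86 × 73 = 226.78 → 227
G = 131 + 0.86 × (198 − 131) = 131 + 0.86 × 67 = 188.62 → 189
B = 225 + 0.86 × (55 − 225) = 225 + 0.86 × -170 = 78.8 → 79

(227, 189, 79)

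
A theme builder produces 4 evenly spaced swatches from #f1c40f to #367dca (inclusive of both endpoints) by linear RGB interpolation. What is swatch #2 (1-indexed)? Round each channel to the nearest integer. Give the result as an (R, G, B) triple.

With 4 swatches and endpoints inclusive, swatch 2 sits at t = (2 − 1)/(4 − 1) = 1/3 ≈ 0.3333.
#f1c40f → (241, 196, 15); #367dca → (54, 125, 202).
R = 241 + 0.3333 × (54 − 241) = 178.673 → 179
G = 196 + 0.3333 × (125 − 196) = 172.336 → 172
B = 15 + 0.3333 × (202 − 15) = 77.327 → 77

(179, 172, 77)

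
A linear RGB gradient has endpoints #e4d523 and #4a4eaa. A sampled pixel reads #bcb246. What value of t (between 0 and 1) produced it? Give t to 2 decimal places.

Invert the lerp on the R channel (largest span, 154): t = (188 − 228) / (74 − 228) = -40/-154 = 0.25974.
Check on G: (178 − 213)/(78 − 213) = 0.2593 ✓

0.26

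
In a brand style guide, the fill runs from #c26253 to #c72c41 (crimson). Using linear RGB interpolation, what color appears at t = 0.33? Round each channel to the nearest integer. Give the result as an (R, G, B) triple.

(196, 80, 77)

#c26253 → (194, 98, 83); #c72c41 → (199, 44, 65).
R = 194 + 0.33 × (199 − 194) = 194 + 0.33 × 5 = 195.65 → 196
G = 98 + 0.33 × (44 − 98) = 98 + 0.33 × -54 = 80.18 → 80
B = 83 + 0.33 × (65 − 83) = 83 + 0.33 × -18 = 77.06 → 77
So the blended color is (196, 80, 77), about #c4504d.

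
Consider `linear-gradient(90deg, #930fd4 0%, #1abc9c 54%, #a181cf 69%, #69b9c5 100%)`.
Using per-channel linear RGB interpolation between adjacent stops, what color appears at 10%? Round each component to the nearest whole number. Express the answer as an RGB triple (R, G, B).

10% lies between the 0% and 54% stops, so the local fraction is t = (10 − 0)/(54 − 0) = 10/54 ≈ 0.1852.
#930fd4 → (147, 15, 212); #1abc9c → (26, 188, 156).
R = 147 + 0.1852 × (26 − 147) = 124.591 → 125
G = 15 + 0.1852 × (188 − 15) = 47.04 → 47
B = 212 + 0.1852 × (156 − 212) = 201.629 → 202

(125, 47, 202)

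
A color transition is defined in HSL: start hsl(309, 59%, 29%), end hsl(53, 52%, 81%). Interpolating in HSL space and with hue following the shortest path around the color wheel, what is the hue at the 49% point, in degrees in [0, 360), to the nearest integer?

Hue: 53 − 309 = -256°, but |-256| > 180 so the shorter arc goes the other way: Δh = -256 + 360 = 104°.
H = 309 + 0.49 × (104) = 359.96 → 360 → 360 mod 360 = 0°

0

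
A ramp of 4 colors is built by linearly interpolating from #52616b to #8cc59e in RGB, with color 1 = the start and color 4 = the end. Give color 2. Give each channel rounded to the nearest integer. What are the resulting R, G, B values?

With 4 swatches and endpoints inclusive, swatch 2 sits at t = (2 − 1)/(4 − 1) = 1/3 ≈ 0.3333.
#52616b → (82, 97, 107); #8cc59e → (140, 197, 158).
R = 82 + 0.3333 × (140 − 82) = 101.331 → 101
G = 97 + 0.3333 × (197 − 97) = 130.33 → 130
B = 107 + 0.3333 × (158 − 107) = 123.998 → 124

(101, 130, 124)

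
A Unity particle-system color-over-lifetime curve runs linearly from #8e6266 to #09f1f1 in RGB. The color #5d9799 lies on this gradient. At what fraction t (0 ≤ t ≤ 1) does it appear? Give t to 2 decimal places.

Invert the lerp on the G channel (largest span, 143): t = (151 − 98) / (241 − 98) = 53/143 = 0.37063.
Check on R: (93 − 142)/(9 − 142) = 0.3684 ✓

0.37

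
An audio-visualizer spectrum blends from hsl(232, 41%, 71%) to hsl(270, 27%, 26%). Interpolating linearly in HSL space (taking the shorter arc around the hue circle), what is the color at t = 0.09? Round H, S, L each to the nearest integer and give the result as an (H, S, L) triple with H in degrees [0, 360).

Hue arc: Δh = 270 − 232 = 38° (|Δh| ≤ 180, already the shorter path).
H = 232 + 0.09 × (38) = 235.42 → 235°
S = 41 + 0.09 × (27 − 41) = 39.74 → 40%
L = 71 + 0.09 × (26 − 71) = 66.95 → 67%

(235, 40, 67)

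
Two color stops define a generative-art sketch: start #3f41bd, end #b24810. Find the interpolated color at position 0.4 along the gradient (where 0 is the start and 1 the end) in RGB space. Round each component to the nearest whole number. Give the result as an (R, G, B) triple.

#3f41bd → (63, 65, 189); #b24810 → (178, 72, 16).
R = 63 + 0.4 × (178 − 63) = 63 + 0.4 × 115 = 109 → 109
G = 65 + 0.4 × (72 − 65) = 65 + 0.4 × 7 = 67.8 → 68
B = 189 + 0.4 × (16 − 189) = 189 + 0.4 × -173 = 119.8 → 120
So the blended color is (109, 68, 120), about #6d4478.

(109, 68, 120)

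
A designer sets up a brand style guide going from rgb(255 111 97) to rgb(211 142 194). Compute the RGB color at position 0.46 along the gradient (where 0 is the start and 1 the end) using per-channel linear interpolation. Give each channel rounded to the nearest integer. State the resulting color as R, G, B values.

(235, 125, 142)

R = 255 + 0.46 × (211 − 255) = 255 + 0.46 × -44 = 234.76 → 235
G = 111 + 0.46 × (142 − 111) = 111 + 0.46 × 31 = 125.26 → 125
B = 97 + 0.46 × (194 − 97) = 97 + 0.46 × 97 = 141.62 → 142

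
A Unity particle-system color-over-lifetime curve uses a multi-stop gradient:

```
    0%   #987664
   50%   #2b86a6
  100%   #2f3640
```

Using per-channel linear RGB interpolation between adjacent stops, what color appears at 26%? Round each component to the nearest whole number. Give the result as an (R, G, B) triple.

(95, 126, 134)

26% lies between the 0% and 50% stops, so the local fraction is t = (26 − 0)/(50 − 0) = 26/50 ≈ 0.52.
#987664 → (152, 118, 100); #2b86a6 → (43, 134, 166).
R = 152 + 0.52 × (43 − 152) = 95.32 → 95
G = 118 + 0.52 × (134 − 118) = 126.32 → 126
B = 100 + 0.52 × (166 − 100) = 134.32 → 134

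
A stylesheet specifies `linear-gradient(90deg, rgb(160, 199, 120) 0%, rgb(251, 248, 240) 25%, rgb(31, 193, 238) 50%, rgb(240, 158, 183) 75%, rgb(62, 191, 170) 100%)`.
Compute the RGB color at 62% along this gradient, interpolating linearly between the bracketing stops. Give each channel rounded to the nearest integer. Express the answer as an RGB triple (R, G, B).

(131, 176, 212)

62% lies between the 50% and 75% stops, so the local fraction is t = (62 − 50)/(75 − 50) = 12/25 ≈ 0.48.
R = 31 + 0.48 × (240 − 31) = 131.32 → 131
G = 193 + 0.48 × (158 − 193) = 176.2 → 176
B = 238 + 0.48 × (183 − 238) = 211.6 → 212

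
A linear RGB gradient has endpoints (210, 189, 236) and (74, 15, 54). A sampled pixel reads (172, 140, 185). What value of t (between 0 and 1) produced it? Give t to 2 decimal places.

Invert the lerp on the B channel (largest span, 182): t = (185 − 236) / (54 − 236) = -51/-182 = 0.28022.
Check on R: (172 − 210)/(74 − 210) = 0.2794 ✓

0.28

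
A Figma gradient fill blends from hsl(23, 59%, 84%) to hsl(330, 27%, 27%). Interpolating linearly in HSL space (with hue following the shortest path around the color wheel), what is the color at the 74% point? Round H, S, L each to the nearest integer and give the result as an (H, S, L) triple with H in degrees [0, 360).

(344, 35, 42)

Hue: 330 − 23 = 307°, but |307| > 180 so the shorter arc goes the other way: Δh = 307 − 360 = -53°.
H = 23 + 0.74 × (-53) = -16.22 → -16 → -16 mod 360 = 344°
S = 59 + 0.74 × (27 − 59) = 35.32 → 35%
L = 84 + 0.74 × (27 − 84) = 41.82 → 42%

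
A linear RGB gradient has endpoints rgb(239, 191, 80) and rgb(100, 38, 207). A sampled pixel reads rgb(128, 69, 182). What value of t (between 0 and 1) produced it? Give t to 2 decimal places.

0.80

Invert the lerp on the G channel (largest span, 153): t = (69 − 191) / (38 − 191) = -122/-153 = 0.79739.
Check on R: (128 − 239)/(100 − 239) = 0.7986 ✓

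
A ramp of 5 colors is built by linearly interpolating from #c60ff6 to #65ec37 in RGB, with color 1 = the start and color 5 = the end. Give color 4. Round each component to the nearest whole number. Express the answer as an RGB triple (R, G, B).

(125, 181, 103)

With 5 swatches and endpoints inclusive, swatch 4 sits at t = (4 − 1)/(5 − 1) = 3/4 ≈ 0.75.
#c60ff6 → (198, 15, 246); #65ec37 → (101, 236, 55).
R = 198 + 0.75 × (101 − 198) = 125.25 → 125
G = 15 + 0.75 × (236 − 15) = 180.75 → 181
B = 246 + 0.75 × (55 − 246) = 102.75 → 103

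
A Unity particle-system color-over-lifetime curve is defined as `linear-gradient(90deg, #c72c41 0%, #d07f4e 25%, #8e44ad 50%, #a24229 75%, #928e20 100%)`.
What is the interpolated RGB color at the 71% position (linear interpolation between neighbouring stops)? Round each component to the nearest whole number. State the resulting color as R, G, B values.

71% lies between the 50% and 75% stops, so the local fraction is t = (71 − 50)/(75 − 50) = 21/25 ≈ 0.84.
#8e44ad → (142, 68, 173); #a24229 → (162, 66, 41).
R = 142 + 0.84 × (162 − 142) = 158.8 → 159
G = 68 + 0.84 × (66 − 68) = 66.32 → 66
B = 173 + 0.84 × (41 − 173) = 62.12 → 62

(159, 66, 62)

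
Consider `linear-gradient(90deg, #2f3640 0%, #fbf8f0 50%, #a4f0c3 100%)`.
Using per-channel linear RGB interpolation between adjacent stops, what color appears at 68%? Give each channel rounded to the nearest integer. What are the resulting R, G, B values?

68% lies between the 50% and 100% stops, so the local fraction is t = (68 − 50)/(100 − 50) = 18/50 ≈ 0.36.
#fbf8f0 → (251, 248, 240); #a4f0c3 → (164, 240, 195).
R = 251 + 0.36 × (164 − 251) = 219.68 → 220
G = 248 + 0.36 × (240 − 248) = 245.12 → 245
B = 240 + 0.36 × (195 − 240) = 223.8 → 224

(220, 245, 224)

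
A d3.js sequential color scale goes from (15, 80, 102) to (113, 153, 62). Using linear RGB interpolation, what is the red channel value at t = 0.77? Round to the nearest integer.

90

R = 15 + 0.77 × (113 − 15) = 90.46 → 90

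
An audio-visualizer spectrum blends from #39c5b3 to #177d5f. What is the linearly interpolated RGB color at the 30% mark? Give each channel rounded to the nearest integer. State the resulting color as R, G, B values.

#39c5b3 → (57, 197, 179); #177d5f → (23, 125, 95).
30% corresponds to t = 0.3.
R = 57 + 0.3 × (23 − 57) = 57 + 0.3 × -34 = 46.8 → 47
G = 197 + 0.3 × (125 − 197) = 197 + 0.3 × -72 = 175.4 → 175
B = 179 + 0.3 × (95 − 179) = 179 + 0.3 × -84 = 153.8 → 154

(47, 175, 154)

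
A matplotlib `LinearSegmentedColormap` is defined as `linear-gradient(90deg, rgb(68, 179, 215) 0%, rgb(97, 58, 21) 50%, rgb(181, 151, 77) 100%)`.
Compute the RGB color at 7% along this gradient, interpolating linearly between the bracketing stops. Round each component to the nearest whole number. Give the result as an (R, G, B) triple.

7% lies between the 0% and 50% stops, so the local fraction is t = (7 − 0)/(50 − 0) = 7/50 ≈ 0.14.
R = 68 + 0.14 × (97 − 68) = 72.06 → 72
G = 179 + 0.14 × (58 − 179) = 162.06 → 162
B = 215 + 0.14 × (21 − 215) = 187.84 → 188

(72, 162, 188)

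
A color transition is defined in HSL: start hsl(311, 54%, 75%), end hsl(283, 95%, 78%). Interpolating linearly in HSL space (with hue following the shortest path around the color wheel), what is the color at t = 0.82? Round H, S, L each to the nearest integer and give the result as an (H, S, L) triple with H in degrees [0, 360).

(288, 88, 77)

Hue arc: Δh = 283 − 311 = -28° (|Δh| ≤ 180, already the shorter path).
H = 311 + 0.82 × (-28) = 288.04 → 288°
S = 54 + 0.82 × (95 − 54) = 87.62 → 88%
L = 75 + 0.82 × (78 − 75) = 77.46 → 77%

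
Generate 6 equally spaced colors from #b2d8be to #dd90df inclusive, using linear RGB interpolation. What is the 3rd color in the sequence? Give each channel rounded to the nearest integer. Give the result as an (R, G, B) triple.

With 6 swatches and endpoints inclusive, swatch 3 sits at t = (3 − 1)/(6 − 1) = 2/5 ≈ 0.4.
#b2d8be → (178, 216, 190); #dd90df → (221, 144, 223).
R = 178 + 0.4 × (221 − 178) = 195.2 → 195
G = 216 + 0.4 × (144 − 216) = 187.2 → 187
B = 190 + 0.4 × (223 − 190) = 203.2 → 203

(195, 187, 203)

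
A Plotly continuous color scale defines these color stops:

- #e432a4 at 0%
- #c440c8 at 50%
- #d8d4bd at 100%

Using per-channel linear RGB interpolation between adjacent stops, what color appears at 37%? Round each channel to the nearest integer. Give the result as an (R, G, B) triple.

37% lies between the 0% and 50% stops, so the local fraction is t = (37 − 0)/(50 − 0) = 37/50 ≈ 0.74.
#e432a4 → (228, 50, 164); #c440c8 → (196, 64, 200).
R = 228 + 0.74 × (196 − 228) = 204.32 → 204
G = 50 + 0.74 × (64 − 50) = 60.36 → 60
B = 164 + 0.74 × (200 − 164) = 190.64 → 191

(204, 60, 191)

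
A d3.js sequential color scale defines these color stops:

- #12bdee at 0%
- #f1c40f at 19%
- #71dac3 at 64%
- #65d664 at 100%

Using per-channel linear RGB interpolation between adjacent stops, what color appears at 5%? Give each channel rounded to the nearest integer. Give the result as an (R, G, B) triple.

(77, 191, 179)

5% lies between the 0% and 19% stops, so the local fraction is t = (5 − 0)/(19 − 0) = 5/19 ≈ 0.2632.
#12bdee → (18, 189, 238); #f1c40f → (241, 196, 15).
R = 18 + 0.2632 × (241 − 18) = 76.694 → 77
G = 189 + 0.2632 × (196 − 189) = 190.842 → 191
B = 238 + 0.2632 × (15 − 238) = 179.306 → 179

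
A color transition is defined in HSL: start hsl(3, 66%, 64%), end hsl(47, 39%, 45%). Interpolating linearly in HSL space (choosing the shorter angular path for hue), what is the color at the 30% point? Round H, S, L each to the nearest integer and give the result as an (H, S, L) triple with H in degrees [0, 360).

Hue arc: Δh = 47 − 3 = 44° (|Δh| ≤ 180, already the shorter path).
H = 3 + 0.3 × (44) = 16.2 → 16°
S = 66 + 0.3 × (39 − 66) = 57.9 → 58%
L = 64 + 0.3 × (45 − 64) = 58.3 → 58%

(16, 58, 58)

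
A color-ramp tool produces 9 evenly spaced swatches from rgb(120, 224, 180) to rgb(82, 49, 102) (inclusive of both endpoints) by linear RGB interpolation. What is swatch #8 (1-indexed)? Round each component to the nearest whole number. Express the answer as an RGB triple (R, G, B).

With 9 swatches and endpoints inclusive, swatch 8 sits at t = (8 − 1)/(9 − 1) = 7/8 ≈ 0.875.
R = 120 + 0.875 × (82 − 120) = 86.75 → 87
G = 224 + 0.875 × (49 − 224) = 70.875 → 71
B = 180 + 0.875 × (102 − 180) = 111.75 → 112

(87, 71, 112)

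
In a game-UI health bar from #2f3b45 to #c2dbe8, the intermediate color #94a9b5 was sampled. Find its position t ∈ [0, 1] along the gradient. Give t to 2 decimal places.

0.69

Invert the lerp on the B channel (largest span, 163): t = (181 − 69) / (232 − 69) = 112/163 = 0.68712.
Check on R: (148 − 47)/(194 − 47) = 0.6871 ✓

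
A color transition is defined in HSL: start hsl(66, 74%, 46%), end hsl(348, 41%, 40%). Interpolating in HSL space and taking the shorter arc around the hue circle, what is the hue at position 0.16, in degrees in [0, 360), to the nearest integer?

54

Hue: 348 − 66 = 282°, but |282| > 180 so the shorter arc goes the other way: Δh = 282 − 360 = -78°.
H = 66 + 0.16 × (-78) = 53.52 → 54°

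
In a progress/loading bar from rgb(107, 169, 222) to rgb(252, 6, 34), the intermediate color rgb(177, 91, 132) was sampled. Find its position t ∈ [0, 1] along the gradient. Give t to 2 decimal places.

0.48

Invert the lerp on the B channel (largest span, 188): t = (132 − 222) / (34 − 222) = -90/-188 = 0.47872.
Check on R: (177 − 107)/(252 − 107) = 0.4828 ✓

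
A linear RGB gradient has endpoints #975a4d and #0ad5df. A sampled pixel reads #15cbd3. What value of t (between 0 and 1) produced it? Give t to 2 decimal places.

0.92

Invert the lerp on the B channel (largest span, 146): t = (211 − 77) / (223 − 77) = 134/146 = 0.91781.
Check on R: (21 − 151)/(10 − 151) = 0.922 ✓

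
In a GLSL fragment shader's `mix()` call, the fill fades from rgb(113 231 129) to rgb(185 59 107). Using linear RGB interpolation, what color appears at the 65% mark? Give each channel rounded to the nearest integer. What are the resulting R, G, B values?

65% corresponds to t = 0.65.
R = 113 + 0.65 × (185 − 113) = 113 + 0.65 × 72 = 159.8 → 160
G = 231 + 0.65 × (59 − 231) = 231 + 0.65 × -172 = 119.2 → 119
B = 129 + 0.65 × (107 − 129) = 129 + 0.65 × -22 = 114.7 → 115

(160, 119, 115)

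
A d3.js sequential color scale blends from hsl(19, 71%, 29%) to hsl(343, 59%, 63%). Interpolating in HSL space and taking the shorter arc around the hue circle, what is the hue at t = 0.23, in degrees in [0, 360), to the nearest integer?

Hue: 343 − 19 = 324°, but |324| > 180 so the shorter arc goes the other way: Δh = 324 − 360 = -36°.
H = 19 + 0.23 × (-36) = 10.72 → 11°

11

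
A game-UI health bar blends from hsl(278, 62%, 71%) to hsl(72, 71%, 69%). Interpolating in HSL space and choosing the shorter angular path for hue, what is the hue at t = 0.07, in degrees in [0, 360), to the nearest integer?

289

Hue: 72 − 278 = -206°, but |-206| > 180 so the shorter arc goes the other way: Δh = -206 + 360 = 154°.
H = 278 + 0.07 × (154) = 288.78 → 289°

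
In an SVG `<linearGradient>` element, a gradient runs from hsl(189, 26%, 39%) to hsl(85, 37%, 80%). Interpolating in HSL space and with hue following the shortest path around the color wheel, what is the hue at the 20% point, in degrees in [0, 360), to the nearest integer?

168

Hue arc: Δh = 85 − 189 = -104° (|Δh| ≤ 180, already the shorter path).
H = 189 + 0.2 × (-104) = 168.2 → 168°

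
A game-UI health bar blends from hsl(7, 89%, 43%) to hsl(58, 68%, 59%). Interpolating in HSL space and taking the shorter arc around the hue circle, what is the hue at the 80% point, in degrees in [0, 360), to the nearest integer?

Hue arc: Δh = 58 − 7 = 51° (|Δh| ≤ 180, already the shorter path).
H = 7 + 0.8 × (51) = 47.8 → 48°

48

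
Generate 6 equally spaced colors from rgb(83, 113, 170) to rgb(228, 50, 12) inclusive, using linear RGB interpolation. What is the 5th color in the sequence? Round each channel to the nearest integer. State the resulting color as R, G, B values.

(199, 63, 44)

With 6 swatches and endpoints inclusive, swatch 5 sits at t = (5 − 1)/(6 − 1) = 4/5 ≈ 0.8.
R = 83 + 0.8 × (228 − 83) = 199 → 199
G = 113 + 0.8 × (50 − 113) = 62.6 → 63
B = 170 + 0.8 × (12 − 170) = 43.6 → 44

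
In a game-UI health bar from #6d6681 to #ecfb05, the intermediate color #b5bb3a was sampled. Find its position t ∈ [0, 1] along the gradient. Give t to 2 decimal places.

Invert the lerp on the G channel (largest span, 149): t = (187 − 102) / (251 − 102) = 85/149 = 0.57047.
Check on R: (181 − 109)/(236 − 109) = 0.5669 ✓

0.57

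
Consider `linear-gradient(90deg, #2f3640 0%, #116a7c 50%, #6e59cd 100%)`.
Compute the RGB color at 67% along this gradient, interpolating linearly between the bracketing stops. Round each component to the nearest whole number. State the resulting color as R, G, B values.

(49, 100, 152)

67% lies between the 50% and 100% stops, so the local fraction is t = (67 − 50)/(100 − 50) = 17/50 ≈ 0.34.
#116a7c → (17, 106, 124); #6e59cd → (110, 89, 205).
R = 17 + 0.34 × (110 − 17) = 48.62 → 49
G = 106 + 0.34 × (89 − 106) = 100.22 → 100
B = 124 + 0.34 × (205 − 124) = 151.54 → 152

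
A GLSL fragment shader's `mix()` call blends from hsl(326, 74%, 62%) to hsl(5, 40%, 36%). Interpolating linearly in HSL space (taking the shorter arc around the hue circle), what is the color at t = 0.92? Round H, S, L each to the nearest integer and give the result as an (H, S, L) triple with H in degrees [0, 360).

Hue: 5 − 326 = -321°, but |-321| > 180 so the shorter arc goes the other way: Δh = -321 + 360 = 39°.
H = 326 + 0.92 × (39) = 361.88 → 362 → 362 mod 360 = 2°
S = 74 + 0.92 × (40 − 74) = 42.72 → 43%
L = 62 + 0.92 × (36 − 62) = 38.08 → 38%

(2, 43, 38)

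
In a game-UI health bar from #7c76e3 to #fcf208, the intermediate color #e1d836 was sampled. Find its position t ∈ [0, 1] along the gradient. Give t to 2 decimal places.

0.79

Invert the lerp on the B channel (largest span, 219): t = (54 − 227) / (8 − 227) = -173/-219 = 0.78995.
Check on R: (225 − 124)/(252 − 124) = 0.7891 ✓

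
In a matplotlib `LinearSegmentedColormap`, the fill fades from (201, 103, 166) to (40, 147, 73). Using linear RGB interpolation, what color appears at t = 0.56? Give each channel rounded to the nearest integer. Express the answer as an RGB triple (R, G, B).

R = 201 + 0.56 × (40 − 201) = 201 + 0.56 × -161 = 110.84 → 111
G = 103 + 0.56 × (147 − 103) = 103 + 0.56 × 44 = 127.64 → 128
B = 166 + 0.56 × (73 − 166) = 166 + 0.56 × -93 = 113.92 → 114

(111, 128, 114)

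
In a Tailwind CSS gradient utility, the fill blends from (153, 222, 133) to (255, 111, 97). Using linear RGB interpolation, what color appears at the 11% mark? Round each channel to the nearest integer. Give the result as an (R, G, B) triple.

(164, 210, 129)

11% corresponds to t = 0.11.
R = 153 + 0.11 × (255 − 153) = 153 + 0.11 × 102 = 164.22 → 164
G = 222 + 0.11 × (111 − 222) = 222 + 0.11 × -111 = 209.79 → 210
B = 133 + 0.11 × (97 − 133) = 133 + 0.11 × -36 = 129.04 → 129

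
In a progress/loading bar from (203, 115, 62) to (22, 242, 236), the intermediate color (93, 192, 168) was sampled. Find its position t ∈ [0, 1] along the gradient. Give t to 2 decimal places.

0.61

Invert the lerp on the R channel (largest span, 181): t = (93 − 203) / (22 − 203) = -110/-181 = 0.60773.
Check on G: (192 − 115)/(242 − 115) = 0.6063 ✓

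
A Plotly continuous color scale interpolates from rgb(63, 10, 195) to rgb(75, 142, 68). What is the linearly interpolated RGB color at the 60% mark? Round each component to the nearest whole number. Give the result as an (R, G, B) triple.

60% corresponds to t = 0.6.
R = 63 + 0.6 × (75 − 63) = 63 + 0.6 × 12 = 70.2 → 70
G = 10 + 0.6 × (142 − 10) = 10 + 0.6 × 132 = 89.2 → 89
B = 195 + 0.6 × (68 − 195) = 195 + 0.6 × -127 = 118.8 → 119

(70, 89, 119)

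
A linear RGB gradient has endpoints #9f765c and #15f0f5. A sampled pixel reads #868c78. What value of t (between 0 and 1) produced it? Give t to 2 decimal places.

0.18

Invert the lerp on the B channel (largest span, 153): t = (120 − 92) / (245 − 92) = 28/153 = 0.18301.
Check on R: (134 − 159)/(21 − 159) = 0.1812 ✓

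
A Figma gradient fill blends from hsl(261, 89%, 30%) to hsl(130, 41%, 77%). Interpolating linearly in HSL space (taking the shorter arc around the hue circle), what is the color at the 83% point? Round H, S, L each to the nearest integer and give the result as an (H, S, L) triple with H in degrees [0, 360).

Hue arc: Δh = 130 − 261 = -131° (|Δh| ≤ 180, already the shorter path).
H = 261 + 0.83 × (-131) = 152.27 → 152°
S = 89 + 0.83 × (41 − 89) = 49.16 → 49%
L = 30 + 0.83 × (77 − 30) = 69.01 → 69%

(152, 49, 69)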